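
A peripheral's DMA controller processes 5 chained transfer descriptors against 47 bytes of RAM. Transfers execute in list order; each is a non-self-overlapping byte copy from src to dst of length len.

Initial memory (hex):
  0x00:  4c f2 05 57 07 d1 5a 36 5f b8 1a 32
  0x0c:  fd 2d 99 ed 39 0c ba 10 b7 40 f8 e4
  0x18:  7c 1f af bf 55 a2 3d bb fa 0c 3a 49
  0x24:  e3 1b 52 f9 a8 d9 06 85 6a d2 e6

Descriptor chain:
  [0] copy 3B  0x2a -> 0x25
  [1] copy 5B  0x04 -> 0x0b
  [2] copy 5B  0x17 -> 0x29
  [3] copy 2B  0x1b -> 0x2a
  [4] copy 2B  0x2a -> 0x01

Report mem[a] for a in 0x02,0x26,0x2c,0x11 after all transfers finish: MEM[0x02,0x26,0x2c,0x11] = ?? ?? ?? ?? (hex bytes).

D0: mem[0x25..0x27] <- [06 85 6a]
D1: mem[0x0b..0x0f] <- [07 d1 5a 36 5f]
D2: mem[0x29..0x2d] <- [e4 7c 1f af bf]
D3: mem[0x2a..0x2b] <- [bf 55]
D4: mem[0x01..0x02] <- [bf 55]
query mem[0x02]=0x55, mem[0x26]=0x85, mem[0x2c]=0xaf, mem[0x11]=0x0c

MEM[0x02,0x26,0x2c,0x11] = 55 85 af 0c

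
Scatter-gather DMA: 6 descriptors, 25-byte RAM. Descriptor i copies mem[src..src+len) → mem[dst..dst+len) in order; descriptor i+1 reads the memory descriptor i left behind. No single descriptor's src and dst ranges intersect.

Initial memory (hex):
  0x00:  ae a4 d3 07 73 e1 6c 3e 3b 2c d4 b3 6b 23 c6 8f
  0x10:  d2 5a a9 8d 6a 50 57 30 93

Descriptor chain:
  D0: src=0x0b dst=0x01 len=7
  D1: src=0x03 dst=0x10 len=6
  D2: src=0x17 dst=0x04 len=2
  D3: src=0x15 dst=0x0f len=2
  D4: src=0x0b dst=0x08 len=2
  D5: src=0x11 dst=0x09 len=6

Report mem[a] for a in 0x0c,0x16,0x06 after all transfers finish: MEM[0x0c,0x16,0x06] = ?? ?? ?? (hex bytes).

MEM[0x0c,0x16,0x06] = 5a 57 d2

[0] 0x0b->0x01 len=7 : b3 6b 23 c6 8f d2 5a
[1] 0x03->0x10 len=6 : 23 c6 8f d2 5a 3b
[2] 0x17->0x04 len=2 : 30 93
[3] 0x15->0x0f len=2 : 3b 57
[4] 0x0b->0x08 len=2 : b3 6b
[5] 0x11->0x09 len=6 : c6 8f d2 5a 3b 57
query mem[0x0c]=0x5a, mem[0x16]=0x57, mem[0x06]=0xd2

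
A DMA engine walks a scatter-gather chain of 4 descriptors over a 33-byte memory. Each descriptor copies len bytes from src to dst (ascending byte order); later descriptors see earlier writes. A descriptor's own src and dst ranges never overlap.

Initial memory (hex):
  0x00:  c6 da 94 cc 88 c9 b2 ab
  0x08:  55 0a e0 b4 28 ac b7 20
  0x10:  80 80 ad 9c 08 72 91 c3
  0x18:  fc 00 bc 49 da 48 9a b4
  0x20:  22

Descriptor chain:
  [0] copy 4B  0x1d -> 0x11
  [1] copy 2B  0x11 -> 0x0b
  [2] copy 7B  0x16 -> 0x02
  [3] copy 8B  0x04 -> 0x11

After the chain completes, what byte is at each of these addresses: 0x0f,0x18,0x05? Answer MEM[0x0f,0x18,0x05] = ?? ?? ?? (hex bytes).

  after D0: wrote 4B at 0x11 = 489ab422
  after D1: wrote 2B at 0x0b = 489a
  after D2: wrote 7B at 0x02 = 91c3fc00bc49da
  after D3: wrote 8B at 0x11 = fc00bc49da0ae048
query mem[0x0f]=0x20, mem[0x18]=0x48, mem[0x05]=0x00

MEM[0x0f,0x18,0x05] = 20 48 00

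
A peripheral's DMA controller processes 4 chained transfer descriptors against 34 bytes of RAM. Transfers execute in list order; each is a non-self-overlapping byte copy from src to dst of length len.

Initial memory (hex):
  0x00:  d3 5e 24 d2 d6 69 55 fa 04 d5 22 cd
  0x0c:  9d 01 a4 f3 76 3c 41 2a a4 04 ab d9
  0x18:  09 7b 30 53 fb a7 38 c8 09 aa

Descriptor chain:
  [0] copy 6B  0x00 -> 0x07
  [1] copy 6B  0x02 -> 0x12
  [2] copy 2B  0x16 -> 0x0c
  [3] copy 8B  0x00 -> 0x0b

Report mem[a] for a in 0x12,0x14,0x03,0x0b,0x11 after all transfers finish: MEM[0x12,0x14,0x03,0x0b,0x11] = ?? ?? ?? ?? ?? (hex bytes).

MEM[0x12,0x14,0x03,0x0b,0x11] = d3 d6 d2 d3 55

[0] 0x00->0x07 len=6 : d3 5e 24 d2 d6 69
[1] 0x02->0x12 len=6 : 24 d2 d6 69 55 d3
[2] 0x16->0x0c len=2 : 55 d3
[3] 0x00->0x0b len=8 : d3 5e 24 d2 d6 69 55 d3
query mem[0x12]=0xd3, mem[0x14]=0xd6, mem[0x03]=0xd2, mem[0x0b]=0xd3, mem[0x11]=0x55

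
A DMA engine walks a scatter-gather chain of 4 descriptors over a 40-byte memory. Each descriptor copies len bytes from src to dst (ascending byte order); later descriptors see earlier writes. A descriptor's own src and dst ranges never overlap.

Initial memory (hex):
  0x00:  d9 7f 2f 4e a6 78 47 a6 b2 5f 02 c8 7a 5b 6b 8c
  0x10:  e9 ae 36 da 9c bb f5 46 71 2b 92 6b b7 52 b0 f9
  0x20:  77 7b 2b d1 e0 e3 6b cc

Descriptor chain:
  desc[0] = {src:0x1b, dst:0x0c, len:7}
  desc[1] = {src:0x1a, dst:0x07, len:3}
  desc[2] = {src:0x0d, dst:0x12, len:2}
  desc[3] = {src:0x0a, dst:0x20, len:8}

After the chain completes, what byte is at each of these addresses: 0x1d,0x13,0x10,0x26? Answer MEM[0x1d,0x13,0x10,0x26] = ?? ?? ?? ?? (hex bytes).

MEM[0x1d,0x13,0x10,0x26] = 52 52 f9 f9

  after D0: wrote 7B at 0x0c = 6bb752b0f9777b
  after D1: wrote 3B at 0x07 = 926bb7
  after D2: wrote 2B at 0x12 = b752
  after D3: wrote 8B at 0x20 = 02c86bb752b0f977
query mem[0x1d]=0x52, mem[0x13]=0x52, mem[0x10]=0xf9, mem[0x26]=0xf9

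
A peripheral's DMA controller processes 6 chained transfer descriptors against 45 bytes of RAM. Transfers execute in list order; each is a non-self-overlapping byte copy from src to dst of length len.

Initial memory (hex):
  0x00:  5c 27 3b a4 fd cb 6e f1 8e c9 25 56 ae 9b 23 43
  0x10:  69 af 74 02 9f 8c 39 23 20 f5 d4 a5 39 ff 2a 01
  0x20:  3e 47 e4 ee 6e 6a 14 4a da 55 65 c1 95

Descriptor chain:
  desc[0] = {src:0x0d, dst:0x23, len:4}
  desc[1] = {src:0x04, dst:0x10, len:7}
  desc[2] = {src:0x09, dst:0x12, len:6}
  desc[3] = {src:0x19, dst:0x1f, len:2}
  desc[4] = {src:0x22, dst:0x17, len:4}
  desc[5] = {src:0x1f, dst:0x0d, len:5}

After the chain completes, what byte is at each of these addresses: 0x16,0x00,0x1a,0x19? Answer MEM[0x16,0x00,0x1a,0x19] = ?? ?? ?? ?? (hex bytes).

MEM[0x16,0x00,0x1a,0x19] = 9b 5c 43 23

  after D0: wrote 4B at 0x23 = 9b234369
  after D1: wrote 7B at 0x10 = fdcb6ef18ec925
  after D2: wrote 6B at 0x12 = c92556ae9b23
  after D3: wrote 2B at 0x1f = f5d4
  after D4: wrote 4B at 0x17 = e49b2343
  after D5: wrote 5B at 0x0d = f5d447e49b
query mem[0x16]=0x9b, mem[0x00]=0x5c, mem[0x1a]=0x43, mem[0x19]=0x23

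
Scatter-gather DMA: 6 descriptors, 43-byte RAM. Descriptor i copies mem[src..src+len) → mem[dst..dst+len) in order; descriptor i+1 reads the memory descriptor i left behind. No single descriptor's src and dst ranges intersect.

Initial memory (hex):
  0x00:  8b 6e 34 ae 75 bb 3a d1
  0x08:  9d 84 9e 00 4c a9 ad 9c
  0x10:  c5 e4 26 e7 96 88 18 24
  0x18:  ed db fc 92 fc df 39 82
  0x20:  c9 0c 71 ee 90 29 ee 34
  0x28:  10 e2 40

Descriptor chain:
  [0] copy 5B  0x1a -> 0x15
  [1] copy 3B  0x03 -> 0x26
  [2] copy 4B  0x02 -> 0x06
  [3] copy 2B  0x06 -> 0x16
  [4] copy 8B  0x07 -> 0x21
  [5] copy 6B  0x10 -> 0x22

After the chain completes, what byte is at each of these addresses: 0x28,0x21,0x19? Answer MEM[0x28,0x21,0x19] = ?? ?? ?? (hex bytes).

#0 dst[0x15+5] := {0xfc,0x92,0xfc,0xdf,0x39}
#1 dst[0x26+3] := {0xae,0x75,0xbb}
#2 dst[0x06+4] := {0x34,0xae,0x75,0xbb}
#3 dst[0x16+2] := {0x34,0xae}
#4 dst[0x21+8] := {0xae,0x75,0xbb,0x9e,0x00,0x4c,0xa9,0xad}
#5 dst[0x22+6] := {0xc5,0xe4,0x26,0xe7,0x96,0xfc}
query mem[0x28]=0xad, mem[0x21]=0xae, mem[0x19]=0x39

MEM[0x28,0x21,0x19] = ad ae 39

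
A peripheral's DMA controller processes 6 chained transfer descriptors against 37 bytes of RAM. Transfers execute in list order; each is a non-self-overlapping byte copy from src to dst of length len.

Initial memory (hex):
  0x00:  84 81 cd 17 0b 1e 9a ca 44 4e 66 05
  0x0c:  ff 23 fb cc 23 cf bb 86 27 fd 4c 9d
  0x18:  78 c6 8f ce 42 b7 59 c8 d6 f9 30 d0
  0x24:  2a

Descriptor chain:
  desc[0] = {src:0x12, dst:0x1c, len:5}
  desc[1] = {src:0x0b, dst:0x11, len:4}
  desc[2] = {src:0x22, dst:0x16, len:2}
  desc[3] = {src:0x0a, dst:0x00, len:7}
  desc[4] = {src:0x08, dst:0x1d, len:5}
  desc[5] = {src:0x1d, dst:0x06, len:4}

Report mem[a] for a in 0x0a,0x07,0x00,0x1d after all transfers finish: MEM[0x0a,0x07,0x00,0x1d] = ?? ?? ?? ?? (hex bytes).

#0 dst[0x1c+5] := {0xbb,0x86,0x27,0xfd,0x4c}
#1 dst[0x11+4] := {0x05,0xff,0x23,0xfb}
#2 dst[0x16+2] := {0x30,0xd0}
#3 dst[0x00+7] := {0x66,0x05,0xff,0x23,0xfb,0xcc,0x23}
#4 dst[0x1d+5] := {0x44,0x4e,0x66,0x05,0xff}
#5 dst[0x06+4] := {0x44,0x4e,0x66,0x05}
query mem[0x0a]=0x66, mem[0x07]=0x4e, mem[0x00]=0x66, mem[0x1d]=0x44

MEM[0x0a,0x07,0x00,0x1d] = 66 4e 66 44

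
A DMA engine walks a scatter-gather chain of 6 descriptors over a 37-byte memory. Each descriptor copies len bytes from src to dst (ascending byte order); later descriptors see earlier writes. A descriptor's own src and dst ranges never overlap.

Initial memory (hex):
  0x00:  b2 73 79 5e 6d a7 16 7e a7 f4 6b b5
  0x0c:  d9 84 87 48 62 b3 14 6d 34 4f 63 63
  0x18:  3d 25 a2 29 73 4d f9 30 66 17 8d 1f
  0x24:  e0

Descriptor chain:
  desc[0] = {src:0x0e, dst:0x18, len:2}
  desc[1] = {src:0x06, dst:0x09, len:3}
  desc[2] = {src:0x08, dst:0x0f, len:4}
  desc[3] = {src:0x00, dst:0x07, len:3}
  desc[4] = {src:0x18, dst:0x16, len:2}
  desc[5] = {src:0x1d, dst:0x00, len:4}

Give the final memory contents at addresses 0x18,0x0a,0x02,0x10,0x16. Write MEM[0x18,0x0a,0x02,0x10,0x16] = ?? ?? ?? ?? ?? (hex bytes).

#0 dst[0x18+2] := {0x87,0x48}
#1 dst[0x09+3] := {0x16,0x7e,0xa7}
#2 dst[0x0f+4] := {0xa7,0x16,0x7e,0xa7}
#3 dst[0x07+3] := {0xb2,0x73,0x79}
#4 dst[0x16+2] := {0x87,0x48}
#5 dst[0x00+4] := {0x4d,0xf9,0x30,0x66}
query mem[0x18]=0x87, mem[0x0a]=0x7e, mem[0x02]=0x30, mem[0x10]=0x16, mem[0x16]=0x87

MEM[0x18,0x0a,0x02,0x10,0x16] = 87 7e 30 16 87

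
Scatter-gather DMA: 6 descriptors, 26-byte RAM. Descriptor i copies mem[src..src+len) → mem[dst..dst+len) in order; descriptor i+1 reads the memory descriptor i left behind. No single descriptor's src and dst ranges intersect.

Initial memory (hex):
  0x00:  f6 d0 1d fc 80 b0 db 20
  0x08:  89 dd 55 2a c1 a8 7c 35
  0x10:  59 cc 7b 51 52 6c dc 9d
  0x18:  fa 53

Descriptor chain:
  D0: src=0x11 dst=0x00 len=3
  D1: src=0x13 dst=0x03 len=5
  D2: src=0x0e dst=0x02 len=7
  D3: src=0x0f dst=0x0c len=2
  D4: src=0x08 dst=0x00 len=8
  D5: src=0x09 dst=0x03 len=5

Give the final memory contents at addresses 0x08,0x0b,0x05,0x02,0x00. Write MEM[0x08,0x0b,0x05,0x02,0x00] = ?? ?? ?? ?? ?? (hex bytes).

MEM[0x08,0x0b,0x05,0x02,0x00] = 52 2a 2a 55 52

[0] 0x11->0x00 len=3 : cc 7b 51
[1] 0x13->0x03 len=5 : 51 52 6c dc 9d
[2] 0x0e->0x02 len=7 : 7c 35 59 cc 7b 51 52
[3] 0x0f->0x0c len=2 : 35 59
[4] 0x08->0x00 len=8 : 52 dd 55 2a 35 59 7c 35
[5] 0x09->0x03 len=5 : dd 55 2a 35 59
query mem[0x08]=0x52, mem[0x0b]=0x2a, mem[0x05]=0x2a, mem[0x02]=0x55, mem[0x00]=0x52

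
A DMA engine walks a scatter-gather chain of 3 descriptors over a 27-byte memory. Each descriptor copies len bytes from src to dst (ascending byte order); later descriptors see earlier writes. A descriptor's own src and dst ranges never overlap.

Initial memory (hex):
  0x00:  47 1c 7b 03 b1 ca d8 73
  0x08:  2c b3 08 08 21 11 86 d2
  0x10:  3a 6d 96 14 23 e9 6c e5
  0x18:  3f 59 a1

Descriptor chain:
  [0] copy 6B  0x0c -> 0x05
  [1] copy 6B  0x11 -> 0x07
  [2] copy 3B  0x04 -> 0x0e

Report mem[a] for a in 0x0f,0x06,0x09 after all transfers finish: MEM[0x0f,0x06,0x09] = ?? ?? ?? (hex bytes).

MEM[0x0f,0x06,0x09] = 21 11 14

D0: mem[0x05..0x0a] <- [21 11 86 d2 3a 6d]
D1: mem[0x07..0x0c] <- [6d 96 14 23 e9 6c]
D2: mem[0x0e..0x10] <- [b1 21 11]
query mem[0x0f]=0x21, mem[0x06]=0x11, mem[0x09]=0x14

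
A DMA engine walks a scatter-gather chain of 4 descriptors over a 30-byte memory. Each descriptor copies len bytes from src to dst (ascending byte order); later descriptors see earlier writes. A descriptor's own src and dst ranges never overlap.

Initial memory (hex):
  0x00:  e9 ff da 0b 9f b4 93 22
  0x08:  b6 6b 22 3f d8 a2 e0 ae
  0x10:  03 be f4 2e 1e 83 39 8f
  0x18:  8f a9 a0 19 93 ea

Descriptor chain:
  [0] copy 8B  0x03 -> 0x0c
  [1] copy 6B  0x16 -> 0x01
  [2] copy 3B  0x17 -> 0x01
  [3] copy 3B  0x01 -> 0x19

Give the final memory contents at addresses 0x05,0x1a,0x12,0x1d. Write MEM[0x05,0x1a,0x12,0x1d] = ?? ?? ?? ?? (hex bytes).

[0] 0x03->0x0c len=8 : 0b 9f b4 93 22 b6 6b 22
[1] 0x16->0x01 len=6 : 39 8f 8f a9 a0 19
[2] 0x17->0x01 len=3 : 8f 8f a9
[3] 0x01->0x19 len=3 : 8f 8f a9
query mem[0x05]=0xa0, mem[0x1a]=0x8f, mem[0x12]=0x6b, mem[0x1d]=0xea

MEM[0x05,0x1a,0x12,0x1d] = a0 8f 6b ea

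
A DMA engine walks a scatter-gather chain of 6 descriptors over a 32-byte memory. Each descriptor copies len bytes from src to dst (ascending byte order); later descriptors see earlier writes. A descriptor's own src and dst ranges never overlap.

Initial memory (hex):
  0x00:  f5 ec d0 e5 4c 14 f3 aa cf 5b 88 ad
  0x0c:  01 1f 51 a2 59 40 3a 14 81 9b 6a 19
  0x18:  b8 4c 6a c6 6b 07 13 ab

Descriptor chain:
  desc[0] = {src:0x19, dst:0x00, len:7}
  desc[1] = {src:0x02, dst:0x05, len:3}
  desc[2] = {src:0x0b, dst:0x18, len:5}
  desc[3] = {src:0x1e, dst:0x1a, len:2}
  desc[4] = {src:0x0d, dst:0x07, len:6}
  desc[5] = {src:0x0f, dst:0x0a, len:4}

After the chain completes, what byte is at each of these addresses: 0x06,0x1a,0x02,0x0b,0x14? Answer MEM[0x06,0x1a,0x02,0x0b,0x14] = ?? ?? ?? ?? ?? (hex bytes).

D0: mem[0x00..0x06] <- [4c 6a c6 6b 07 13 ab]
D1: mem[0x05..0x07] <- [c6 6b 07]
D2: mem[0x18..0x1c] <- [ad 01 1f 51 a2]
D3: mem[0x1a..0x1b] <- [13 ab]
D4: mem[0x07..0x0c] <- [1f 51 a2 59 40 3a]
D5: mem[0x0a..0x0d] <- [a2 59 40 3a]
query mem[0x06]=0x6b, mem[0x1a]=0x13, mem[0x02]=0xc6, mem[0x0b]=0x59, mem[0x14]=0x81

MEM[0x06,0x1a,0x02,0x0b,0x14] = 6b 13 c6 59 81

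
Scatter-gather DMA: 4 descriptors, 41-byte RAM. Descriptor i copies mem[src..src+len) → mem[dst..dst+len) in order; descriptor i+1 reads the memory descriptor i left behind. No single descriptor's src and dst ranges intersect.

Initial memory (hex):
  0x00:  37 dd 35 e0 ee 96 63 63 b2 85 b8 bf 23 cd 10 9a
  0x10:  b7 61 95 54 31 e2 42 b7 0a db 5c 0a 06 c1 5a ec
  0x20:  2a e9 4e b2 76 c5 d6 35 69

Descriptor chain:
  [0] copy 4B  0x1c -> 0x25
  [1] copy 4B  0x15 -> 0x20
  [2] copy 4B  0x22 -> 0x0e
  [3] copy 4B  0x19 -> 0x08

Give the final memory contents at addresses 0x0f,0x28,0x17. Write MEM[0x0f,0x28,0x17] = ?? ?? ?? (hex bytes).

[0] 0x1c->0x25 len=4 : 06 c1 5a ec
[1] 0x15->0x20 len=4 : e2 42 b7 0a
[2] 0x22->0x0e len=4 : b7 0a 76 06
[3] 0x19->0x08 len=4 : db 5c 0a 06
query mem[0x0f]=0x0a, mem[0x28]=0xec, mem[0x17]=0xb7

MEM[0x0f,0x28,0x17] = 0a ec b7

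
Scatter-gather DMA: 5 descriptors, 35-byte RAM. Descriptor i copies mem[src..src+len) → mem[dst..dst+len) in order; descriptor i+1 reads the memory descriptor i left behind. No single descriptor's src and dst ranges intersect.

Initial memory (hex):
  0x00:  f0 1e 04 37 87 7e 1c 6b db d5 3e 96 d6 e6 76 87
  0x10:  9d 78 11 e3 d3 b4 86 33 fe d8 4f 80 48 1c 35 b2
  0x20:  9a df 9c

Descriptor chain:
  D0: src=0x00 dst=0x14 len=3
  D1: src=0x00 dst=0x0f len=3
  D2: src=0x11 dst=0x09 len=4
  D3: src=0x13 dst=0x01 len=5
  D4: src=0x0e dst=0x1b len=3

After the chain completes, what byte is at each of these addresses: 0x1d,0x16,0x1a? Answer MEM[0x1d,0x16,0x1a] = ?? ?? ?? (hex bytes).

MEM[0x1d,0x16,0x1a] = 1e 04 4f

D0: mem[0x14..0x16] <- [f0 1e 04]
D1: mem[0x0f..0x11] <- [f0 1e 04]
D2: mem[0x09..0x0c] <- [04 11 e3 f0]
D3: mem[0x01..0x05] <- [e3 f0 1e 04 33]
D4: mem[0x1b..0x1d] <- [76 f0 1e]
query mem[0x1d]=0x1e, mem[0x16]=0x04, mem[0x1a]=0x4f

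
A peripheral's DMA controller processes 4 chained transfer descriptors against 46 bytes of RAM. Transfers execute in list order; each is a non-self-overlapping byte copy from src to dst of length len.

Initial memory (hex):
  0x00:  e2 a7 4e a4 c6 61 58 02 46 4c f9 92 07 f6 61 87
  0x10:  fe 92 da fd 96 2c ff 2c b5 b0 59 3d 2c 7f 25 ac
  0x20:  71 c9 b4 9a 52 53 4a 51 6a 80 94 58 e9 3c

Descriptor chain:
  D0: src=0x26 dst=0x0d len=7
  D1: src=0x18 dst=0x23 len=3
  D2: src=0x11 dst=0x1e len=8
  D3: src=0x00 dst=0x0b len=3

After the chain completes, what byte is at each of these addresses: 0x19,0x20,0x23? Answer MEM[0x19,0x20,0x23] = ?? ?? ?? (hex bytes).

MEM[0x19,0x20,0x23] = b0 e9 ff

  after D0: wrote 7B at 0x0d = 4a516a809458e9
  after D1: wrote 3B at 0x23 = b5b059
  after D2: wrote 8B at 0x1e = 9458e9962cff2cb5
  after D3: wrote 3B at 0x0b = e2a74e
query mem[0x19]=0xb0, mem[0x20]=0xe9, mem[0x23]=0xff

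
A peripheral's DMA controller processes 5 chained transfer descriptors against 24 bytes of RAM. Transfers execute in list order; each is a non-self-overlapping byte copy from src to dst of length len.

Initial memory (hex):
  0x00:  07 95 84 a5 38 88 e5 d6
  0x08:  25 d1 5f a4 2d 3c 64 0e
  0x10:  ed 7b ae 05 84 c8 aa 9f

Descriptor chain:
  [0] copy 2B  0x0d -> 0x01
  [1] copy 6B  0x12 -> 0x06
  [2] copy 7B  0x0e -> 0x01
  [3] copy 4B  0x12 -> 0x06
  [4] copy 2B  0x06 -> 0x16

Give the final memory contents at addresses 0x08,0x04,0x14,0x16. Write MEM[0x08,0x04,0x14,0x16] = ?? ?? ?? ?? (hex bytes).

D0: mem[0x01..0x02] <- [3c 64]
D1: mem[0x06..0x0b] <- [ae 05 84 c8 aa 9f]
D2: mem[0x01..0x07] <- [64 0e ed 7b ae 05 84]
D3: mem[0x06..0x09] <- [ae 05 84 c8]
D4: mem[0x16..0x17] <- [ae 05]
query mem[0x08]=0x84, mem[0x04]=0x7b, mem[0x14]=0x84, mem[0x16]=0xae

MEM[0x08,0x04,0x14,0x16] = 84 7b 84 ae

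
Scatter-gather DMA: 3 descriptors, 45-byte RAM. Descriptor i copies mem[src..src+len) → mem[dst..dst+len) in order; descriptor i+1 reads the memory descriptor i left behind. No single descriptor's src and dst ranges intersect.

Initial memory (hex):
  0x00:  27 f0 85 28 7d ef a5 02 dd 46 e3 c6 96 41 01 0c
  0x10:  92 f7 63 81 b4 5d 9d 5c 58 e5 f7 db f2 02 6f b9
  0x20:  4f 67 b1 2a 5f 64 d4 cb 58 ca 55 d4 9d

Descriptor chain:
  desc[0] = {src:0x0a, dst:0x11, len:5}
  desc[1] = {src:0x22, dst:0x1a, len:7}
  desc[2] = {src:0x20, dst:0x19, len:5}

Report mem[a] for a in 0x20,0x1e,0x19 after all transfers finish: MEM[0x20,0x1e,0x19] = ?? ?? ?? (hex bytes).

D0: mem[0x11..0x15] <- [e3 c6 96 41 01]
D1: mem[0x1a..0x20] <- [b1 2a 5f 64 d4 cb 58]
D2: mem[0x19..0x1d] <- [58 67 b1 2a 5f]
query mem[0x20]=0x58, mem[0x1e]=0xd4, mem[0x19]=0x58

MEM[0x20,0x1e,0x19] = 58 d4 58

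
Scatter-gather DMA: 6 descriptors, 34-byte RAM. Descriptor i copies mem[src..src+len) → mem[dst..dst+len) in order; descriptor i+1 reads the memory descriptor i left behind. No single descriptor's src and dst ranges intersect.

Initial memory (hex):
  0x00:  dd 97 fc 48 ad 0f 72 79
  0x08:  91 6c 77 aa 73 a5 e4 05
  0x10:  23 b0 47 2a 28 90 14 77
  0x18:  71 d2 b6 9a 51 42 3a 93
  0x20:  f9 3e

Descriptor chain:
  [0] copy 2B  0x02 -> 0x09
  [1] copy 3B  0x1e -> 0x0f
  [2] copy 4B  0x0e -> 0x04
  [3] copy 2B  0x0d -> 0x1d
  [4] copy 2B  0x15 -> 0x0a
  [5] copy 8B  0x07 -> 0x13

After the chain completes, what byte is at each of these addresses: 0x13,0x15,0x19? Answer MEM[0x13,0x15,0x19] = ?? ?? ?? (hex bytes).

MEM[0x13,0x15,0x19] = f9 fc a5

D0: mem[0x09..0x0a] <- [fc 48]
D1: mem[0x0f..0x11] <- [3a 93 f9]
D2: mem[0x04..0x07] <- [e4 3a 93 f9]
D3: mem[0x1d..0x1e] <- [a5 e4]
D4: mem[0x0a..0x0b] <- [90 14]
D5: mem[0x13..0x1a] <- [f9 91 fc 90 14 73 a5 e4]
query mem[0x13]=0xf9, mem[0x15]=0xfc, mem[0x19]=0xa5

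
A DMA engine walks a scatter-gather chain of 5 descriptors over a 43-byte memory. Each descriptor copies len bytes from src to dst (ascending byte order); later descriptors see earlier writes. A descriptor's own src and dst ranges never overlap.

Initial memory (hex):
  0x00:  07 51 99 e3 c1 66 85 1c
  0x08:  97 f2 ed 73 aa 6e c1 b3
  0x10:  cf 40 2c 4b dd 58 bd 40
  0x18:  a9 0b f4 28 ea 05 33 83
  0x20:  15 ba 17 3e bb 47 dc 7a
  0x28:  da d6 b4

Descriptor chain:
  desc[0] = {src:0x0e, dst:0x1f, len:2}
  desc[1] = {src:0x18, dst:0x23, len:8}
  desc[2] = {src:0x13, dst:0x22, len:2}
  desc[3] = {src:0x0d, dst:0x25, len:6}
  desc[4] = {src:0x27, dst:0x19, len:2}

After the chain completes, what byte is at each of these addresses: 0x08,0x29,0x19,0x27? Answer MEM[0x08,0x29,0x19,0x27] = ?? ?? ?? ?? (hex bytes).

MEM[0x08,0x29,0x19,0x27] = 97 40 b3 b3

D0: mem[0x1f..0x20] <- [c1 b3]
D1: mem[0x23..0x2a] <- [a9 0b f4 28 ea 05 33 c1]
D2: mem[0x22..0x23] <- [4b dd]
D3: mem[0x25..0x2a] <- [6e c1 b3 cf 40 2c]
D4: mem[0x19..0x1a] <- [b3 cf]
query mem[0x08]=0x97, mem[0x29]=0x40, mem[0x19]=0xb3, mem[0x27]=0xb3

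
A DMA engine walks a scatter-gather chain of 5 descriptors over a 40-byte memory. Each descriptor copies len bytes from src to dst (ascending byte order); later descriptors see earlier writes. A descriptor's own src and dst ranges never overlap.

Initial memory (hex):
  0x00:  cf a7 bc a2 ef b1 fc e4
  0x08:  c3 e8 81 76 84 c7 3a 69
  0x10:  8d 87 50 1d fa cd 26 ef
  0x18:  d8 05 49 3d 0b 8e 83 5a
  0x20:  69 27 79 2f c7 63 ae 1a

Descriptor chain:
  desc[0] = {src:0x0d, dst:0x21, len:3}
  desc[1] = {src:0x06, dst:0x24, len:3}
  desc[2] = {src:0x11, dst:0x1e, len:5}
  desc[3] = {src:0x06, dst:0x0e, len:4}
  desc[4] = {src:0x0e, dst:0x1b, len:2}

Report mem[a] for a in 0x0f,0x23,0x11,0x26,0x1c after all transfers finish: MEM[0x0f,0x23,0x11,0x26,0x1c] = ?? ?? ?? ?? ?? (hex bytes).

MEM[0x0f,0x23,0x11,0x26,0x1c] = e4 69 e8 c3 e4

D0: mem[0x21..0x23] <- [c7 3a 69]
D1: mem[0x24..0x26] <- [fc e4 c3]
D2: mem[0x1e..0x22] <- [87 50 1d fa cd]
D3: mem[0x0e..0x11] <- [fc e4 c3 e8]
D4: mem[0x1b..0x1c] <- [fc e4]
query mem[0x0f]=0xe4, mem[0x23]=0x69, mem[0x11]=0xe8, mem[0x26]=0xc3, mem[0x1c]=0xe4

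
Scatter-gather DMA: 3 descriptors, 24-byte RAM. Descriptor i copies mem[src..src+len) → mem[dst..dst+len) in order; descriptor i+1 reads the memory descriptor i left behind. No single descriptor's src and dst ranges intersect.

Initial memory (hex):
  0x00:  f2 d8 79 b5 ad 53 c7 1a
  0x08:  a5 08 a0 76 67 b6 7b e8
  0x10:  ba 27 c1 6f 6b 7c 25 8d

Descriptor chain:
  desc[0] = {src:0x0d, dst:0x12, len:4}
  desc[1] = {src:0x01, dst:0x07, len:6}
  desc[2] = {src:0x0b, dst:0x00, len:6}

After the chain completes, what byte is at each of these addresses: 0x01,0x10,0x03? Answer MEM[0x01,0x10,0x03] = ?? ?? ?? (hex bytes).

  after D0: wrote 4B at 0x12 = b67be8ba
  after D1: wrote 6B at 0x07 = d879b5ad53c7
  after D2: wrote 6B at 0x00 = 53c7b67be8ba
query mem[0x01]=0xc7, mem[0x10]=0xba, mem[0x03]=0x7b

MEM[0x01,0x10,0x03] = c7 ba 7b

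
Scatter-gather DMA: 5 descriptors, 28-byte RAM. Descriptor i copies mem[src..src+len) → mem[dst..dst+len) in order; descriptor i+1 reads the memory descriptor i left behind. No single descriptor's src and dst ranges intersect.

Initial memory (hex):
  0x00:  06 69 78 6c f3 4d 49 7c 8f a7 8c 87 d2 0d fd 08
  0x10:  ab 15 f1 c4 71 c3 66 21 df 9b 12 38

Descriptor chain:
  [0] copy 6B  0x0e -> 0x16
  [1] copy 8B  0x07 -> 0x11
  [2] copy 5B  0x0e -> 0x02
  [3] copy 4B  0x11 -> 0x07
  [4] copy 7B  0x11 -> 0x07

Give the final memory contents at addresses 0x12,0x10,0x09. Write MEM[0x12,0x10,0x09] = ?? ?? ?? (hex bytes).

  after D0: wrote 6B at 0x16 = fd08ab15f1c4
  after D1: wrote 8B at 0x11 = 7c8fa78c87d20dfd
  after D2: wrote 5B at 0x02 = fd08ab7c8f
  after D3: wrote 4B at 0x07 = 7c8fa78c
  after D4: wrote 7B at 0x07 = 7c8fa78c87d20d
query mem[0x12]=0x8f, mem[0x10]=0xab, mem[0x09]=0xa7

MEM[0x12,0x10,0x09] = 8f ab a7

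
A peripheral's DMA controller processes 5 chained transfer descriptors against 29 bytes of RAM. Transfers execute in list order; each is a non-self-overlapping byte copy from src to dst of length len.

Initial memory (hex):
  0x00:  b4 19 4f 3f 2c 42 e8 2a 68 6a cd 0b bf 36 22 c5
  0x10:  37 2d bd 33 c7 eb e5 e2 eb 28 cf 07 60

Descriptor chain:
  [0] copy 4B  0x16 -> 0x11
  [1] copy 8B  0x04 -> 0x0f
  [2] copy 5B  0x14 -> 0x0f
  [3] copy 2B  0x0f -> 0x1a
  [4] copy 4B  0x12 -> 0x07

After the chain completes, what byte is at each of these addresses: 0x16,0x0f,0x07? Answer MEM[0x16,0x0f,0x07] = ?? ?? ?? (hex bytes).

  after D0: wrote 4B at 0x11 = e5e2eb28
  after D1: wrote 8B at 0x0f = 2c42e82a686acd0b
  after D2: wrote 5B at 0x0f = 6acd0be2eb
  after D3: wrote 2B at 0x1a = 6acd
  after D4: wrote 4B at 0x07 = e2eb6acd
query mem[0x16]=0x0b, mem[0x0f]=0x6a, mem[0x07]=0xe2

MEM[0x16,0x0f,0x07] = 0b 6a e2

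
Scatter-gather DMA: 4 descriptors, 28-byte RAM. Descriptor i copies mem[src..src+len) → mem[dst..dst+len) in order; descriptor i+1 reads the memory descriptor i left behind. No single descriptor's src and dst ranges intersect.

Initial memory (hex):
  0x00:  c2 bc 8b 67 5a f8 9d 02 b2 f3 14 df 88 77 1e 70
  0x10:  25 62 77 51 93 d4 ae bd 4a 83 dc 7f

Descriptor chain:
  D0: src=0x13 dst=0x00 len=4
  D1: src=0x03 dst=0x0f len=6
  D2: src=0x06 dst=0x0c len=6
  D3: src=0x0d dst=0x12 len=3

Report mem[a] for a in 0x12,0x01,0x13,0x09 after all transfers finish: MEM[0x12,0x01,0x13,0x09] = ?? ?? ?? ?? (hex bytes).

MEM[0x12,0x01,0x13,0x09] = 02 93 b2 f3

D0: mem[0x00..0x03] <- [51 93 d4 ae]
D1: mem[0x0f..0x14] <- [ae 5a f8 9d 02 b2]
D2: mem[0x0c..0x11] <- [9d 02 b2 f3 14 df]
D3: mem[0x12..0x14] <- [02 b2 f3]
query mem[0x12]=0x02, mem[0x01]=0x93, mem[0x13]=0xb2, mem[0x09]=0xf3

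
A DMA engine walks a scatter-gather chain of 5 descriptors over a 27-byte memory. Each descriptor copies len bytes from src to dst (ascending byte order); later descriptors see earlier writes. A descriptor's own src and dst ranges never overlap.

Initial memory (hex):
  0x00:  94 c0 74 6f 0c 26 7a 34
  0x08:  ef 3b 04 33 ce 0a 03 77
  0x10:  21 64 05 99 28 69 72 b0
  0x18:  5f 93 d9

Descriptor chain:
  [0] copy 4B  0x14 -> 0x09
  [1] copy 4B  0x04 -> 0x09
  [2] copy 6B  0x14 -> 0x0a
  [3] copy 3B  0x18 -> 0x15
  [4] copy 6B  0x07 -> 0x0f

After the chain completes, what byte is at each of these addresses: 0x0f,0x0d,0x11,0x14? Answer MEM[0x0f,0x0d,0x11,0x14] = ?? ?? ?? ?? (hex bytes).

D0: mem[0x09..0x0c] <- [28 69 72 b0]
D1: mem[0x09..0x0c] <- [0c 26 7a 34]
D2: mem[0x0a..0x0f] <- [28 69 72 b0 5f 93]
D3: mem[0x15..0x17] <- [5f 93 d9]
D4: mem[0x0f..0x14] <- [34 ef 0c 28 69 72]
query mem[0x0f]=0x34, mem[0x0d]=0xb0, mem[0x11]=0x0c, mem[0x14]=0x72

MEM[0x0f,0x0d,0x11,0x14] = 34 b0 0c 72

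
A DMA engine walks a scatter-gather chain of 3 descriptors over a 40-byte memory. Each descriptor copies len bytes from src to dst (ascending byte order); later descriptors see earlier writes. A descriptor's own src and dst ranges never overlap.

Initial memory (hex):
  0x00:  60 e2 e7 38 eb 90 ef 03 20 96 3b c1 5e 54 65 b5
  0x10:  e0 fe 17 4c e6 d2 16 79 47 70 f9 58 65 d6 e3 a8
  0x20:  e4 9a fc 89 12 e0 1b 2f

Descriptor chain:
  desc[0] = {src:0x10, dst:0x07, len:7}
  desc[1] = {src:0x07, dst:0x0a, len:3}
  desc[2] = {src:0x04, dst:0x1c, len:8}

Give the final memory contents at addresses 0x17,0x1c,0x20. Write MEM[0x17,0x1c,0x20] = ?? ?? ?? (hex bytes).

D0: mem[0x07..0x0d] <- [e0 fe 17 4c e6 d2 16]
D1: mem[0x0a..0x0c] <- [e0 fe 17]
D2: mem[0x1c..0x23] <- [eb 90 ef e0 fe 17 e0 fe]
query mem[0x17]=0x79, mem[0x1c]=0xeb, mem[0x20]=0xfe

MEM[0x17,0x1c,0x20] = 79 eb fe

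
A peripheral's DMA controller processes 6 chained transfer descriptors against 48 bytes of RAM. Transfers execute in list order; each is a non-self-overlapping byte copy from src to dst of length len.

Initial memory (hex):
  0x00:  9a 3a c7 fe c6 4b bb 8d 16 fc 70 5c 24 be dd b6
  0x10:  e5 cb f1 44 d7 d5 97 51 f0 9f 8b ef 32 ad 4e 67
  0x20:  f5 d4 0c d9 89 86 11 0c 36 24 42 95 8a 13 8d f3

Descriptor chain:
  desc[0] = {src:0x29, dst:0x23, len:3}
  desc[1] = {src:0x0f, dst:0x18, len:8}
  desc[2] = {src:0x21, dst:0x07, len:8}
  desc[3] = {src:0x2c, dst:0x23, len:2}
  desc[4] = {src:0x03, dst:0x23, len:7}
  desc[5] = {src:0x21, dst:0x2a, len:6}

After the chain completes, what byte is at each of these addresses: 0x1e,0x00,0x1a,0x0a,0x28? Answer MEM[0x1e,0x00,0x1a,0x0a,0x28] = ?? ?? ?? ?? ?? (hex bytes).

MEM[0x1e,0x00,0x1a,0x0a,0x28] = d5 9a cb 42 0c

D0: mem[0x23..0x25] <- [24 42 95]
D1: mem[0x18..0x1f] <- [b6 e5 cb f1 44 d7 d5 97]
D2: mem[0x07..0x0e] <- [d4 0c 24 42 95 11 0c 36]
D3: mem[0x23..0x24] <- [8a 13]
D4: mem[0x23..0x29] <- [fe c6 4b bb d4 0c 24]
D5: mem[0x2a..0x2f] <- [d4 0c fe c6 4b bb]
query mem[0x1e]=0xd5, mem[0x00]=0x9a, mem[0x1a]=0xcb, mem[0x0a]=0x42, mem[0x28]=0x0c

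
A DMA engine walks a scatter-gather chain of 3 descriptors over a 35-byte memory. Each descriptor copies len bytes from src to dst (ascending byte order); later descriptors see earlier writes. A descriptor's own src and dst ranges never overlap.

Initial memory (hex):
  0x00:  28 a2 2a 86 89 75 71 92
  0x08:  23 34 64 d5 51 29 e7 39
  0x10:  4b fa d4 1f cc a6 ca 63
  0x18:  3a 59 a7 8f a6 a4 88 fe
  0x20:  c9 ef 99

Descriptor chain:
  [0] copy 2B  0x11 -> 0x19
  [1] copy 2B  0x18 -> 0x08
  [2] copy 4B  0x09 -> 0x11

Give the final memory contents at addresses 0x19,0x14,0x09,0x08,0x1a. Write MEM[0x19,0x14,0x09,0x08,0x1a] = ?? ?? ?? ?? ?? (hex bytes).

D0: mem[0x19..0x1a] <- [fa d4]
D1: mem[0x08..0x09] <- [3a fa]
D2: mem[0x11..0x14] <- [fa 64 d5 51]
query mem[0x19]=0xfa, mem[0x14]=0x51, mem[0x09]=0xfa, mem[0x08]=0x3a, mem[0x1a]=0xd4

MEM[0x19,0x14,0x09,0x08,0x1a] = fa 51 fa 3a d4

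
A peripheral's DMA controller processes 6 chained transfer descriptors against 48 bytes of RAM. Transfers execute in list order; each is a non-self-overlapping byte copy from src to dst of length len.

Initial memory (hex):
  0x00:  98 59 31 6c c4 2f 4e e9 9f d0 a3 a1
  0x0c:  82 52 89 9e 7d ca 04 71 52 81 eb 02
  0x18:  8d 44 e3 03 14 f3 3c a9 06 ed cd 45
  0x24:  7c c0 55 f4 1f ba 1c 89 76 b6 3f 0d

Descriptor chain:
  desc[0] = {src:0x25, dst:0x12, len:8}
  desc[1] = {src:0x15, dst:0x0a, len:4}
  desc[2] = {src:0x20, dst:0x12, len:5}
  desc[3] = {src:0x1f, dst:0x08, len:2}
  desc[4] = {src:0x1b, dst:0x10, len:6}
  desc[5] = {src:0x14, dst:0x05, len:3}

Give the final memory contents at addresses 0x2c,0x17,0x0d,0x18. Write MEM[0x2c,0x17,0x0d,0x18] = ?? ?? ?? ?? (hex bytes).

MEM[0x2c,0x17,0x0d,0x18] = 76 1c 89 89

  after D0: wrote 8B at 0x12 = c055f41fba1c8976
  after D1: wrote 4B at 0x0a = 1fba1c89
  after D2: wrote 5B at 0x12 = 06edcd457c
  after D3: wrote 2B at 0x08 = a906
  after D4: wrote 6B at 0x10 = 0314f33ca906
  after D5: wrote 3B at 0x05 = a9067c
query mem[0x2c]=0x76, mem[0x17]=0x1c, mem[0x0d]=0x89, mem[0x18]=0x89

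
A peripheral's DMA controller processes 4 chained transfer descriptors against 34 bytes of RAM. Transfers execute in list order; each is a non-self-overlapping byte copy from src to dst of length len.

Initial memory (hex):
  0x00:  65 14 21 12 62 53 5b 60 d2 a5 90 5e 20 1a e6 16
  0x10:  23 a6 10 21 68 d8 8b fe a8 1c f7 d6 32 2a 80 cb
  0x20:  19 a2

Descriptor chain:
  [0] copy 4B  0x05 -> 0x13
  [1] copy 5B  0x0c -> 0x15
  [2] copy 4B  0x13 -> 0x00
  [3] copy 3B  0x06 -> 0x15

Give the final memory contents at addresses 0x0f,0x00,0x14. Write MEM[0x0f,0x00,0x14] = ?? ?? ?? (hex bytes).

[0] 0x05->0x13 len=4 : 53 5b 60 d2
[1] 0x0c->0x15 len=5 : 20 1a e6 16 23
[2] 0x13->0x00 len=4 : 53 5b 20 1a
[3] 0x06->0x15 len=3 : 5b 60 d2
query mem[0x0f]=0x16, mem[0x00]=0x53, mem[0x14]=0x5b

MEM[0x0f,0x00,0x14] = 16 53 5b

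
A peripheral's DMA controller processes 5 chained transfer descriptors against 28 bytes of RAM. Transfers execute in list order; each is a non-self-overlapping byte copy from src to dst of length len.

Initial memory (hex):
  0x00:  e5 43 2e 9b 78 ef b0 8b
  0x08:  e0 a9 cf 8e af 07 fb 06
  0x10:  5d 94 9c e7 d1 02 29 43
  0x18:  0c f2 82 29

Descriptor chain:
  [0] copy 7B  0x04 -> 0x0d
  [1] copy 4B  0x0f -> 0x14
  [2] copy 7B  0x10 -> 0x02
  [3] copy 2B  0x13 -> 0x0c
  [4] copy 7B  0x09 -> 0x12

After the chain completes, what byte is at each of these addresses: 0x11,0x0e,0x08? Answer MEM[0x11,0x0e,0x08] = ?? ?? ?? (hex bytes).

MEM[0x11,0x0e,0x08] = e0 ef e0

#0 dst[0x0d+7] := {0x78,0xef,0xb0,0x8b,0xe0,0xa9,0xcf}
#1 dst[0x14+4] := {0xb0,0x8b,0xe0,0xa9}
#2 dst[0x02+7] := {0x8b,0xe0,0xa9,0xcf,0xb0,0x8b,0xe0}
#3 dst[0x0c+2] := {0xcf,0xb0}
#4 dst[0x12+7] := {0xa9,0xcf,0x8e,0xcf,0xb0,0xef,0xb0}
query mem[0x11]=0xe0, mem[0x0e]=0xef, mem[0x08]=0xe0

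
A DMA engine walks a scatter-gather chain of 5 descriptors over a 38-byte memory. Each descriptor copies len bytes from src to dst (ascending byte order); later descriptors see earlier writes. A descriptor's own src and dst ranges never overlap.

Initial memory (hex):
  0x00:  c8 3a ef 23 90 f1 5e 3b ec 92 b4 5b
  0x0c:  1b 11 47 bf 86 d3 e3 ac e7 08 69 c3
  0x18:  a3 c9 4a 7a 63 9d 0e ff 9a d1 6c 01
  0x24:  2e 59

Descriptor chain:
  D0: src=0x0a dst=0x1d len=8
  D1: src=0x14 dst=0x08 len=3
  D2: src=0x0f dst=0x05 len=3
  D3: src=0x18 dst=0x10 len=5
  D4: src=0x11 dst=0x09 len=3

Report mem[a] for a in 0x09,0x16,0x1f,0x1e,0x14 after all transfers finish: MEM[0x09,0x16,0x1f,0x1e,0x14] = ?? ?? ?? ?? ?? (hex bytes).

MEM[0x09,0x16,0x1f,0x1e,0x14] = c9 69 1b 5b 63

[0] 0x0a->0x1d len=8 : b4 5b 1b 11 47 bf 86 d3
[1] 0x14->0x08 len=3 : e7 08 69
[2] 0x0f->0x05 len=3 : bf 86 d3
[3] 0x18->0x10 len=5 : a3 c9 4a 7a 63
[4] 0x11->0x09 len=3 : c9 4a 7a
query mem[0x09]=0xc9, mem[0x16]=0x69, mem[0x1f]=0x1b, mem[0x1e]=0x5b, mem[0x14]=0x63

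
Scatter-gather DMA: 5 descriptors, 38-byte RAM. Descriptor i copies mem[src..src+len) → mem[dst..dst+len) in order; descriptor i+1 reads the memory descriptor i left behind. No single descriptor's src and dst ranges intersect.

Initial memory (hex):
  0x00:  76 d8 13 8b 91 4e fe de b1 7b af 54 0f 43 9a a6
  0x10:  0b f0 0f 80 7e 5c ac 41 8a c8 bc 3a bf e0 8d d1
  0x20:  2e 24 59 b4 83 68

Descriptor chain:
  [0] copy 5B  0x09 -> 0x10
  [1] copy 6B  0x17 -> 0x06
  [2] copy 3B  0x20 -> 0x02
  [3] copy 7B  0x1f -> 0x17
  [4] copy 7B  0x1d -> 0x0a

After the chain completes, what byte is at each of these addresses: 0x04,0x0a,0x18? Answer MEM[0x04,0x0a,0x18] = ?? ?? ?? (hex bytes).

MEM[0x04,0x0a,0x18] = 59 68 2e

D0: mem[0x10..0x14] <- [7b af 54 0f 43]
D1: mem[0x06..0x0b] <- [41 8a c8 bc 3a bf]
D2: mem[0x02..0x04] <- [2e 24 59]
D3: mem[0x17..0x1d] <- [d1 2e 24 59 b4 83 68]
D4: mem[0x0a..0x10] <- [68 8d d1 2e 24 59 b4]
query mem[0x04]=0x59, mem[0x0a]=0x68, mem[0x18]=0x2e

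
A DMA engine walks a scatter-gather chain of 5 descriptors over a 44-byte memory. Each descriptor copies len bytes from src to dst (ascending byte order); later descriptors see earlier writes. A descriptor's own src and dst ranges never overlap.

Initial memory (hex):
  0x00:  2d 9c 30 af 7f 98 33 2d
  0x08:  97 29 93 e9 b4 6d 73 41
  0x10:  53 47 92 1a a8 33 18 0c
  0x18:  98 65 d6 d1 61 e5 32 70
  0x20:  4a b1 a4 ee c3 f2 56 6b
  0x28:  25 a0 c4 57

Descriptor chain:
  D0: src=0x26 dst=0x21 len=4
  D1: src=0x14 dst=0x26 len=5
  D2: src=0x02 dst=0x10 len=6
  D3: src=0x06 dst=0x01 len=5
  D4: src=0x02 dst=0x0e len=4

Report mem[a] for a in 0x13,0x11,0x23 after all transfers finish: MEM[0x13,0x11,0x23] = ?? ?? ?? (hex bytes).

MEM[0x13,0x11,0x23] = 98 93 25

#0 dst[0x21+4] := {0x56,0x6b,0x25,0xa0}
#1 dst[0x26+5] := {0xa8,0x33,0x18,0x0c,0x98}
#2 dst[0x10+6] := {0x30,0xaf,0x7f,0x98,0x33,0x2d}
#3 dst[0x01+5] := {0x33,0x2d,0x97,0x29,0x93}
#4 dst[0x0e+4] := {0x2d,0x97,0x29,0x93}
query mem[0x13]=0x98, mem[0x11]=0x93, mem[0x23]=0x25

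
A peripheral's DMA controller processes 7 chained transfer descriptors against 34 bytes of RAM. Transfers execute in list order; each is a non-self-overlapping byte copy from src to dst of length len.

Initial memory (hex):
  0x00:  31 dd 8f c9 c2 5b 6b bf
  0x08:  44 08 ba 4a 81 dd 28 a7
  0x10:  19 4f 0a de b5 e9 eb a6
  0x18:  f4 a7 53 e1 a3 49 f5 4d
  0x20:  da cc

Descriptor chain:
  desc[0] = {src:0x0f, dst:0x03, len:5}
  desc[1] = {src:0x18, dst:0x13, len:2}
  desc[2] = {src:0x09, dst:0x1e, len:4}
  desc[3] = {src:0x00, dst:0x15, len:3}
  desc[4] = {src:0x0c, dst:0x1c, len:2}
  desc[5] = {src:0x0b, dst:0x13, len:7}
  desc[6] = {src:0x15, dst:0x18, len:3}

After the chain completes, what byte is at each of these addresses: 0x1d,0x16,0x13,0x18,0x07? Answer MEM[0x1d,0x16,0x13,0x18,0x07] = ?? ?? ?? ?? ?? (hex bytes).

D0: mem[0x03..0x07] <- [a7 19 4f 0a de]
D1: mem[0x13..0x14] <- [f4 a7]
D2: mem[0x1e..0x21] <- [08 ba 4a 81]
D3: mem[0x15..0x17] <- [31 dd 8f]
D4: mem[0x1c..0x1d] <- [81 dd]
D5: mem[0x13..0x19] <- [4a 81 dd 28 a7 19 4f]
D6: mem[0x18..0x1a] <- [dd 28 a7]
query mem[0x1d]=0xdd, mem[0x16]=0x28, mem[0x13]=0x4a, mem[0x18]=0xdd, mem[0x07]=0xde

MEM[0x1d,0x16,0x13,0x18,0x07] = dd 28 4a dd de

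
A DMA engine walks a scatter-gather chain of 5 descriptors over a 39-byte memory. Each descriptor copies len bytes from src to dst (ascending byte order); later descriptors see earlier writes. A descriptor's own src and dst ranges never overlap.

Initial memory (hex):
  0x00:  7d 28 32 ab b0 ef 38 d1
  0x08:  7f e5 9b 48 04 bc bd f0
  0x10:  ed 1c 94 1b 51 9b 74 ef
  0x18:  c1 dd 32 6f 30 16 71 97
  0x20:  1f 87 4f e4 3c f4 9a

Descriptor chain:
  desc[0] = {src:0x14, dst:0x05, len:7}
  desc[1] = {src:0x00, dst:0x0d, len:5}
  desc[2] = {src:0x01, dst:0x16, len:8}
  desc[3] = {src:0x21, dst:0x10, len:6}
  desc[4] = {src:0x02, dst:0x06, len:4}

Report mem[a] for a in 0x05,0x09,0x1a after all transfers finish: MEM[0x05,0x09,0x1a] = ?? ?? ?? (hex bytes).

  after D0: wrote 7B at 0x05 = 519b74efc1dd32
  after D1: wrote 5B at 0x0d = 7d2832abb0
  after D2: wrote 8B at 0x16 = 2832abb0519b74ef
  after D3: wrote 6B at 0x10 = 874fe43cf49a
  after D4: wrote 4B at 0x06 = 32abb051
query mem[0x05]=0x51, mem[0x09]=0x51, mem[0x1a]=0x51

MEM[0x05,0x09,0x1a] = 51 51 51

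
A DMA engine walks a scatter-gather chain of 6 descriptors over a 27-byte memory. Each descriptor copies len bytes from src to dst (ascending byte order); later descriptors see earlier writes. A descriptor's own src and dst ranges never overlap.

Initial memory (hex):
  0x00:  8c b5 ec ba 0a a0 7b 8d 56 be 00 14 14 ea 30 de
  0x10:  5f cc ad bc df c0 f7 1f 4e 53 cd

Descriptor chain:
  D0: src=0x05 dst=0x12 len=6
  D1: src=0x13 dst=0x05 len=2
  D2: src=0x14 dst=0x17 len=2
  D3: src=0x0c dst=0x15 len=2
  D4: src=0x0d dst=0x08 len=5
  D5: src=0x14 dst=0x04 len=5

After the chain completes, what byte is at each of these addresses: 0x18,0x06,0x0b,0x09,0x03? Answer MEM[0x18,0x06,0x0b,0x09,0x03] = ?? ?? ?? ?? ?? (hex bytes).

MEM[0x18,0x06,0x0b,0x09,0x03] = 56 ea 5f 30 ba

#0 dst[0x12+6] := {0xa0,0x7b,0x8d,0x56,0xbe,0x00}
#1 dst[0x05+2] := {0x7b,0x8d}
#2 dst[0x17+2] := {0x8d,0x56}
#3 dst[0x15+2] := {0x14,0xea}
#4 dst[0x08+5] := {0xea,0x30,0xde,0x5f,0xcc}
#5 dst[0x04+5] := {0x8d,0x14,0xea,0x8d,0x56}
query mem[0x18]=0x56, mem[0x06]=0xea, mem[0x0b]=0x5f, mem[0x09]=0x30, mem[0x03]=0xba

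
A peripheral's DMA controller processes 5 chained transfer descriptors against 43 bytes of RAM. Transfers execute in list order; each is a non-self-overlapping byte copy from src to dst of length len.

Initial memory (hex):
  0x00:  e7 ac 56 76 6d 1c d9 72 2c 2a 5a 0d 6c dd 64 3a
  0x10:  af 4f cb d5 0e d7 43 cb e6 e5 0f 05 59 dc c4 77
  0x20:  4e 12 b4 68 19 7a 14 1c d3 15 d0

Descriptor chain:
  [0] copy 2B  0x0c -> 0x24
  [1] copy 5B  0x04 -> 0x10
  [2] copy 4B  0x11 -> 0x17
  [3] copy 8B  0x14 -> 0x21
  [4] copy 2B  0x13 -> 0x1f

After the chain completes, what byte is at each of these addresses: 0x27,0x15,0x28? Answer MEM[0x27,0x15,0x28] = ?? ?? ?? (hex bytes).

[0] 0x0c->0x24 len=2 : 6c dd
[1] 0x04->0x10 len=5 : 6d 1c d9 72 2c
[2] 0x11->0x17 len=4 : 1c d9 72 2c
[3] 0x14->0x21 len=8 : 2c d7 43 1c d9 72 2c 05
[4] 0x13->0x1f len=2 : 72 2c
query mem[0x27]=0x2c, mem[0x15]=0xd7, mem[0x28]=0x05

MEM[0x27,0x15,0x28] = 2c d7 05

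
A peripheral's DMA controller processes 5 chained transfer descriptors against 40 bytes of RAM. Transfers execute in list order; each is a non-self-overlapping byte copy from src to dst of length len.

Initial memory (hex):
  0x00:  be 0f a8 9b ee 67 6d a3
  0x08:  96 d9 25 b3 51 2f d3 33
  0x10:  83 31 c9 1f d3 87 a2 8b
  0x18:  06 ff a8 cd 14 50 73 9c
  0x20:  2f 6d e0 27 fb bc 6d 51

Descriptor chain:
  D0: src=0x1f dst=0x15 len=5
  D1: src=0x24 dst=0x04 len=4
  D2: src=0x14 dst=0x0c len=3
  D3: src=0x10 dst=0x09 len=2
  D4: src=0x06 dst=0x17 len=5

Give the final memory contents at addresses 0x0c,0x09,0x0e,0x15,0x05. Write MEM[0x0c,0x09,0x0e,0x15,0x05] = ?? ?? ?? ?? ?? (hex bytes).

MEM[0x0c,0x09,0x0e,0x15,0x05] = d3 83 2f 9c bc

D0: mem[0x15..0x19] <- [9c 2f 6d e0 27]
D1: mem[0x04..0x07] <- [fb bc 6d 51]
D2: mem[0x0c..0x0e] <- [d3 9c 2f]
D3: mem[0x09..0x0a] <- [83 31]
D4: mem[0x17..0x1b] <- [6d 51 96 83 31]
query mem[0x0c]=0xd3, mem[0x09]=0x83, mem[0x0e]=0x2f, mem[0x15]=0x9c, mem[0x05]=0xbc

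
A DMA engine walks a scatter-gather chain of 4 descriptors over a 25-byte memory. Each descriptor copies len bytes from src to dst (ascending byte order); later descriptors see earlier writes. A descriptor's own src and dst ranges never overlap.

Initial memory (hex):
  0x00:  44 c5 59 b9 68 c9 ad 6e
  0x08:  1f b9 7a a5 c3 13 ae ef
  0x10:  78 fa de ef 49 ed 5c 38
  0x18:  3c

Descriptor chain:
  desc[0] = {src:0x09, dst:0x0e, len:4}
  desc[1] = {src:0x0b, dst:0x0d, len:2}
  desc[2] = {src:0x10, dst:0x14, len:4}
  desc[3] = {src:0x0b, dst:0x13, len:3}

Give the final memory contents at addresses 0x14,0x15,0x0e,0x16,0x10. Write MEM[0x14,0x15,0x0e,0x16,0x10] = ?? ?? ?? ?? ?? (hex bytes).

  after D0: wrote 4B at 0x0e = b97aa5c3
  after D1: wrote 2B at 0x0d = a5c3
  after D2: wrote 4B at 0x14 = a5c3deef
  after D3: wrote 3B at 0x13 = a5c3a5
query mem[0x14]=0xc3, mem[0x15]=0xa5, mem[0x0e]=0xc3, mem[0x16]=0xde, mem[0x10]=0xa5

MEM[0x14,0x15,0x0e,0x16,0x10] = c3 a5 c3 de a5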